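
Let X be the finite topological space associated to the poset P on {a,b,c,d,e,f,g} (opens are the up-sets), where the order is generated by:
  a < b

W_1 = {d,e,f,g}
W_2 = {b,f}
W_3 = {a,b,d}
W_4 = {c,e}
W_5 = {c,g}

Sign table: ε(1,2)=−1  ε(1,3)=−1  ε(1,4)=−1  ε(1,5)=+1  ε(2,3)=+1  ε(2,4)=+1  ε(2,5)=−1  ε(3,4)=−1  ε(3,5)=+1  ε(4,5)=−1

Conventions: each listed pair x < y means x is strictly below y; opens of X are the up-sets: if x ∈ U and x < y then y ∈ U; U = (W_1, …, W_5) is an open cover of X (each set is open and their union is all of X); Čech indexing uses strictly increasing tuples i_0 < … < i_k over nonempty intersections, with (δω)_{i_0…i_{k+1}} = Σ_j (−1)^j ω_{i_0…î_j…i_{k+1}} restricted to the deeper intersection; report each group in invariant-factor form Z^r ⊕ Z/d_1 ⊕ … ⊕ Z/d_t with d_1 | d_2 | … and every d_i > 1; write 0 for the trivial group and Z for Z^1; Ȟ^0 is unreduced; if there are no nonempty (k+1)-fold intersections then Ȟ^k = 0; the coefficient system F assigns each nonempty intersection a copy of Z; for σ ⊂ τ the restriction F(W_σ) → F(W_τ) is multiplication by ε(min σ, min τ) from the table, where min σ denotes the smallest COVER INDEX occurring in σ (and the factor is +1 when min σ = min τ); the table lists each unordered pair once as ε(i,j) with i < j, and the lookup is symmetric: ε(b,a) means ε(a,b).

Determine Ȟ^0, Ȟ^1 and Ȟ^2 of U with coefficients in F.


Ȟ^0(U;F) ≅ Z, Ȟ^1(U;F) ≅ Z^2 and Ȟ^2(U;F) ≅ 0

nonempty overlaps:
  W12={f} W13={d} W14={e} W15={g} W23={b} W45={c}
C dims 5,6; δ0: rk 4, SNF 1^4
degree 0: 5−4−0 = 1 → Ȟ^0 ≅ Z
degree 1: 6−0−4 = 2 → Ȟ^1 ≅ Z^2
degree 2: 0−0−0 = 0 → Ȟ^2 ≅ 0


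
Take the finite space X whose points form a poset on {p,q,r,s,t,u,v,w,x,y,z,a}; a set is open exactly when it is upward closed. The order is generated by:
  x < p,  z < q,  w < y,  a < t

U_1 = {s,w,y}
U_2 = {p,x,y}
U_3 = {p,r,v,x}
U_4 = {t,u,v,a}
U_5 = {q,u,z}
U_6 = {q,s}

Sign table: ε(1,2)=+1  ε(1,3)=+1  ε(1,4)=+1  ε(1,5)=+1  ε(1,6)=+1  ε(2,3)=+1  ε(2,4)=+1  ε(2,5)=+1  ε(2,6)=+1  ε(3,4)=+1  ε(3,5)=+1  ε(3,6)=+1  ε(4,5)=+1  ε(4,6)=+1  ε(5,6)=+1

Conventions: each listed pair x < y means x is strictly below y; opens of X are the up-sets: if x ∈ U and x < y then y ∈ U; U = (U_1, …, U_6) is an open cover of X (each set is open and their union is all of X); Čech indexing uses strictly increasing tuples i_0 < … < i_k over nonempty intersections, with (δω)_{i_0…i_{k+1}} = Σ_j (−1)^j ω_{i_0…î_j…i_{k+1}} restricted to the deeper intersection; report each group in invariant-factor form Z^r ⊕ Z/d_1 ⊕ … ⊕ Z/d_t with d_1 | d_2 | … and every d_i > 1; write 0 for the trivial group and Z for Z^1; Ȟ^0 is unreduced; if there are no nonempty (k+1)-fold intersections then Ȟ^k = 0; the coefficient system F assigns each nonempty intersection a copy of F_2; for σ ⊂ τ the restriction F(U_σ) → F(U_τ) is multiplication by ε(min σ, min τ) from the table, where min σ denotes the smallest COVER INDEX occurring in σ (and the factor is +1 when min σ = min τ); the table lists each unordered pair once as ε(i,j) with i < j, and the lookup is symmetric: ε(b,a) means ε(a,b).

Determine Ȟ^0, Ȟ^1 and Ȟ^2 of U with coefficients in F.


nerve of the cover:
  U12={y} U16={s} U23={p,x} U34={v} U45={u} U56={q}
C dims 6,6; δ0: rk_F2 5
Ȟ^0 = (6 − 5) − 0 = 1, so Ȟ^0 ≅ Z/2
Ȟ^1 = (6 − 0) − 5 = 1, so Ȟ^1 ≅ Z/2
Ȟ^2 = (0 − 0) − 0 = 0, so Ȟ^2 ≅ 0

Ȟ^0 = Z/2,  Ȟ^1 = Z/2,  Ȟ^2 = 0


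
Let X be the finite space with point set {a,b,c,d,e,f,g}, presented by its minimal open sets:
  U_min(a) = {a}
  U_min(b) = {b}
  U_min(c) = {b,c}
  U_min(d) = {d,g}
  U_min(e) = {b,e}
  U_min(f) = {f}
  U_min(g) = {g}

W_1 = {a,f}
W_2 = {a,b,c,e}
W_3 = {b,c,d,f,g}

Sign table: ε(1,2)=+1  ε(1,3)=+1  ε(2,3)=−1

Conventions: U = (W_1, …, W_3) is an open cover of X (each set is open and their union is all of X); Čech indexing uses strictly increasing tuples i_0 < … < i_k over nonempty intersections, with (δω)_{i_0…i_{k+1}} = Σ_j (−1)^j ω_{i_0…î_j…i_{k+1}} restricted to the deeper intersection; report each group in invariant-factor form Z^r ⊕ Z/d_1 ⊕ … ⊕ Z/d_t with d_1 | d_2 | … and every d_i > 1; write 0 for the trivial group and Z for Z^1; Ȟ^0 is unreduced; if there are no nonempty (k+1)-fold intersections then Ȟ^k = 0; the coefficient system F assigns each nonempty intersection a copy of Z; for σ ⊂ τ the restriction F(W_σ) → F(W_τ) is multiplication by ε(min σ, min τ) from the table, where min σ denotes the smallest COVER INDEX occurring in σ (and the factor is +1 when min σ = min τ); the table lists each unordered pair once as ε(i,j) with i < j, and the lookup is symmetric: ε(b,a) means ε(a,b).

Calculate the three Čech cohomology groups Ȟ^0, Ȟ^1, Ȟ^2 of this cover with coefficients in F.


nerve simplices:
  W12={a} W13={f} W23={b,c}
C dims 3,3; δ0: rk 3, SNF 1^2·2
degree 0: 3−3−0 = 0 → Ȟ^0 ≅ 0
degree 1: 3−0−3 = 0 plus torsion [2] → Ȟ^1 ≅ Z/2
degree 2: 0−0−0 = 0 → Ȟ^2 ≅ 0

Ȟ^0(U;F) ≅ 0, Ȟ^1(U;F) ≅ Z/2, Ȟ^2(U;F) ≅ 0


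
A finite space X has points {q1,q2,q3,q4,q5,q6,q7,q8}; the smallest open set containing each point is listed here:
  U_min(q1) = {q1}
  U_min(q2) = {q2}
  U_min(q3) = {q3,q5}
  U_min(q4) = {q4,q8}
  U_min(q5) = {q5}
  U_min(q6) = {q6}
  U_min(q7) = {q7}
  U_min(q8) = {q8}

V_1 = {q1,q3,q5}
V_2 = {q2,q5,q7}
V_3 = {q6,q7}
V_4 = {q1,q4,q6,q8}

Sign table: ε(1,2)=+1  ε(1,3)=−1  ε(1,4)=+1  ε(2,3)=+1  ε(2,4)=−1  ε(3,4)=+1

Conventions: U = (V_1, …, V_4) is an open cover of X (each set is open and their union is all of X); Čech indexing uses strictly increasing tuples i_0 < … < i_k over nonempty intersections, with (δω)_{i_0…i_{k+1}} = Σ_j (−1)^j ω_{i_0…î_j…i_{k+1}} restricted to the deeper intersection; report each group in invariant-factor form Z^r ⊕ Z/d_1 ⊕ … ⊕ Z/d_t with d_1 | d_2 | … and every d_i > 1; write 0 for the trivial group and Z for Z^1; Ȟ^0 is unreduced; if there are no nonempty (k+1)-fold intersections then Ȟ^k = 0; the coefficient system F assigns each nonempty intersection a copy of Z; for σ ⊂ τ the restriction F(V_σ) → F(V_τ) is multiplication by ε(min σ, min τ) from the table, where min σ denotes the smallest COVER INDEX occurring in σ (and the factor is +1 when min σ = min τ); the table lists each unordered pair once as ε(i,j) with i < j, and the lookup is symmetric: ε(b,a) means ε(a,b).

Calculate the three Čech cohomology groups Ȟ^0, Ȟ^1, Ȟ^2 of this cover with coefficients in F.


cover nerve:
  V12={q5} V14={q1} V23={q7} V34={q6}
C dims 4,4; δ0: rk 3, SNF 1^3
Ȟ^0: (4−3)−0=1 ⇒ Z
Ȟ^1: (4−0)−3=1 ⇒ Z
Ȟ^2: (0−0)−0=0 ⇒ 0

Ȟ^0 ≅ Z; Ȟ^1 ≅ Z; Ȟ^2 ≅ 0


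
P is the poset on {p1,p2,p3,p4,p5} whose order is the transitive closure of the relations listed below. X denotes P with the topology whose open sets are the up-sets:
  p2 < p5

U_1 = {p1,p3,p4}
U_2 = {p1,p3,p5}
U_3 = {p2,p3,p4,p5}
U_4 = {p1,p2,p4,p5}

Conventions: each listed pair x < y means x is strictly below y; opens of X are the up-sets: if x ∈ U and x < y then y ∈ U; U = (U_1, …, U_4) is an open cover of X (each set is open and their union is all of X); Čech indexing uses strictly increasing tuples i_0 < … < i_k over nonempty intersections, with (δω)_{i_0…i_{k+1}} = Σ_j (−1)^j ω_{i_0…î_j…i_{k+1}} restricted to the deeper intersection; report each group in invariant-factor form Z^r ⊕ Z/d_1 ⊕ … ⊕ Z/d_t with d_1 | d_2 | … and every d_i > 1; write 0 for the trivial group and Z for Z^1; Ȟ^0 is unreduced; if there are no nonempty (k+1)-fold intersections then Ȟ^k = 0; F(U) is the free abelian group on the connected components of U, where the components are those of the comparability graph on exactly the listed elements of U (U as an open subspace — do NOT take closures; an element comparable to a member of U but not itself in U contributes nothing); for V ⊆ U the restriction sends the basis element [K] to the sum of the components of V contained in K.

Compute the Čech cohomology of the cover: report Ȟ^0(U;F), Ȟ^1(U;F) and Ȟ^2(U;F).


cover nerve:
  U12={p1,p3} U13={p3,p4} U14={p1,p4} U23={p3,p5} U24={p1,p5} U34={p2,p4,p5}
  U123={p3} U124={p1} U134={p4} U234={p5}
components per intersection:
  U1: {p1} {p3} {p4}
  U2: {p1} {p3} {p5}
  U3: {p2,p5} {p3} {p4}
  U4: {p1} {p2,p5} {p4}
  U12: {p1} {p3}
  U13: {p3} {p4}
  U14: {p1} {p4}
  U23: {p3} {p5}
  U24: {p1} {p5}
  U34: {p2,p5} {p4}
  U123: {p3}
  U124: {p1}
  U134: {p4}
  U234: {p5}
C dims 12,12,4; δ0: rk 8, SNF 1^8; δ1: rk 4, SNF 1^4
Ȟ^0: (12−8)−0=4 ⇒ Z^4
Ȟ^1: (12−4)−8=0 ⇒ 0
Ȟ^2: (4−0)−4=0 ⇒ 0

Ȟ^0 = Z^4,  Ȟ^1 = 0,  Ȟ^2 = 0


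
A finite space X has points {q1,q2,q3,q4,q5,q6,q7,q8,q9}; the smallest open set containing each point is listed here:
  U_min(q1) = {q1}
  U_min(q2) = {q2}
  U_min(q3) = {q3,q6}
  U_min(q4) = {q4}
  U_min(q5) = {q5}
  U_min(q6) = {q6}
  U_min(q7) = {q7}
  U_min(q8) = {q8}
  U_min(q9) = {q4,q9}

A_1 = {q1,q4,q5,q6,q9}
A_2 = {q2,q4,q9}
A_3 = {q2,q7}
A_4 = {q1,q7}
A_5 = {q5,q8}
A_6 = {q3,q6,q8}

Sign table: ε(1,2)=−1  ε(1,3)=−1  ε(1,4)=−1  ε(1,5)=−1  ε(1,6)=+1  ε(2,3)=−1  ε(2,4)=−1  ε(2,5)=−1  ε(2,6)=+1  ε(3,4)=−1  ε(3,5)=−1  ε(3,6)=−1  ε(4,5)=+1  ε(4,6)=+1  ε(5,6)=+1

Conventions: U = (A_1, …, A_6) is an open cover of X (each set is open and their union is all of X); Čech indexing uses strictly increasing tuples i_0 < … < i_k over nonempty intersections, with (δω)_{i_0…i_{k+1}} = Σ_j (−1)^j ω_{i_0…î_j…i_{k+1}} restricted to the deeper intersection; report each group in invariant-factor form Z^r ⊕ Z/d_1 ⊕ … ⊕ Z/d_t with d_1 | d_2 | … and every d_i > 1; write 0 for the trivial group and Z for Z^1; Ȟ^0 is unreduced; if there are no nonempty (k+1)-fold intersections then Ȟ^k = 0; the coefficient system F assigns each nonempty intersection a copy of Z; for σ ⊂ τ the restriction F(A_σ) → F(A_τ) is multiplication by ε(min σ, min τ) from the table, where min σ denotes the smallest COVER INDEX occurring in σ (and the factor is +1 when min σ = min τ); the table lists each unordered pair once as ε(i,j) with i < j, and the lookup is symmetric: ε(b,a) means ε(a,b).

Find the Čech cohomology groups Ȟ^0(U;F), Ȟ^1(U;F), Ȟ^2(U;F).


Ȟ^0 ≅ 0; Ȟ^1 ≅ Z ⊕ Z/2; Ȟ^2 ≅ 0

nonempty intersections:
  A12={q4,q9} A14={q1} A15={q5} A16={q6} A23={q2} A34={q7} A56={q8}
C dims 6,7; δ0: rk 6, SNF 1^5·2
Ȟ^0: (6−6)−0=0 ⇒ 0
Ȟ^1: (7−0)−6=1 plus torsion [2] ⇒ Z ⊕ Z/2
Ȟ^2: (0−0)−0=0 ⇒ 0


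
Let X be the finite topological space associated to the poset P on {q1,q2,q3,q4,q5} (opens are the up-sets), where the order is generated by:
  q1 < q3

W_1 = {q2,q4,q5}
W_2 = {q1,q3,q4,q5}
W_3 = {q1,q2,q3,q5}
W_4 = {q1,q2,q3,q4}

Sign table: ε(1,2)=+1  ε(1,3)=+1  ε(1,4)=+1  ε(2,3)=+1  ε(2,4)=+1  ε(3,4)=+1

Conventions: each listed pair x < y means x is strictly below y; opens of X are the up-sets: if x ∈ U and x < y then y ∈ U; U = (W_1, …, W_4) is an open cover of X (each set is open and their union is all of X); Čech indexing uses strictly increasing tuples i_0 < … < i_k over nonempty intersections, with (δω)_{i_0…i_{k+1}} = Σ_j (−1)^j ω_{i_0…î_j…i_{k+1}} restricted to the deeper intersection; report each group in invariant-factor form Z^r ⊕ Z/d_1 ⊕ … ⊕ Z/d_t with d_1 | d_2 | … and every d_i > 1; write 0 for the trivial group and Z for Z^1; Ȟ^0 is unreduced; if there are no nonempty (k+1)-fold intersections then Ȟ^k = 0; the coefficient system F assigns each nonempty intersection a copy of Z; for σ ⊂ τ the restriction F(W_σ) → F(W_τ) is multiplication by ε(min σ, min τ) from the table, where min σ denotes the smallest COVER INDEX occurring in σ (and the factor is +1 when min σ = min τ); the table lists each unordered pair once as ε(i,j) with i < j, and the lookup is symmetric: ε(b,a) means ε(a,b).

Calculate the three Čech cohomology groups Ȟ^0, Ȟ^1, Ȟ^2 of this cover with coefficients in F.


Ȟ^0 ≅ Z, Ȟ^1 ≅ 0, Ȟ^2 ≅ Z

intersection data:
  W12={q4,q5} W13={q2,q5} W14={q2,q4} W23={q1,q3,q5} W24={q1,q3,q4} W34={q1,q2,q3}
  W123={q5} W124={q4} W134={q2} W234={q1,q3}
C dims 4,6,4; δ0: rk 3, SNF 1^3; δ1: rk 3, SNF 1^3
Ȟ^0 = (4 − 3) − 0 = 1, so Ȟ^0 ≅ Z
Ȟ^1 = (6 − 3) − 3 = 0, so Ȟ^1 ≅ 0
Ȟ^2 = (4 − 0) − 3 = 1, so Ȟ^2 ≅ Z


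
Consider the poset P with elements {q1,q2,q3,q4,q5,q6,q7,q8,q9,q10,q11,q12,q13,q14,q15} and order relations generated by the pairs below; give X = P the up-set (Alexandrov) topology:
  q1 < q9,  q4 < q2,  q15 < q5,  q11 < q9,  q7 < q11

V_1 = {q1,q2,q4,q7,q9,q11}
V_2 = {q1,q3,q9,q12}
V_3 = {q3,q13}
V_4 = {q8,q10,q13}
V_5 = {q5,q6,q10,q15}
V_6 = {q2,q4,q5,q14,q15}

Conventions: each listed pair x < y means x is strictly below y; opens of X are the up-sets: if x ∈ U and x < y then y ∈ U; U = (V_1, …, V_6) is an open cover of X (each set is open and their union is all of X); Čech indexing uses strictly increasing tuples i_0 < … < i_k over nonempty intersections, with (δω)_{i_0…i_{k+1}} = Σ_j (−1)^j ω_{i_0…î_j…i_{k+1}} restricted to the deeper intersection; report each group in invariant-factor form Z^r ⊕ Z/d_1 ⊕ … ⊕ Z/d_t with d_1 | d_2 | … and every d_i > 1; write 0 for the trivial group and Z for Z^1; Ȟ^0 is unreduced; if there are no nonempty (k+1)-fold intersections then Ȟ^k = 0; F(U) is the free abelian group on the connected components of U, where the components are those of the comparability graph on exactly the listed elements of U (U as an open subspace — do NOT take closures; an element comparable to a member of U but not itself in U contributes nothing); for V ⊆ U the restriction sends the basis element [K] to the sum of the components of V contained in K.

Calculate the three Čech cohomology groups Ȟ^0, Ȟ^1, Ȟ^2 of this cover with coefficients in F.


nerve of the cover:
  V12={q1,q9} V16={q2,q4} V23={q3} V34={q13} V45={q10} V56={q5,q15}
components per intersection:
  V1: {q1,q7,q9,q11} {q2,q4}
  V2: {q1,q9} {q3} {q12}
  V3: {q3} {q13}
  V4: {q8} {q10} {q13}
  V5: {q5,q15} {q6} {q10}
  V6: {q2,q4} {q5,q15} {q14}
  V12: {q1,q9}
  V16: {q2,q4}
  V23: {q3}
  V34: {q13}
  V45: {q10}
  V56: {q5,q15}
C dims 16,6; δ0: rk 6, SNF 1^6
Ȟ^0 = (16 − 6) − 0 = 10, so Ȟ^0 ≅ Z^10
Ȟ^1 = (6 − 0) − 6 = 0, so Ȟ^1 ≅ 0
Ȟ^2 = (0 − 0) − 0 = 0, so Ȟ^2 ≅ 0

Ȟ^0 ≅ Z^10, Ȟ^1 ≅ 0 and Ȟ^2 ≅ 0


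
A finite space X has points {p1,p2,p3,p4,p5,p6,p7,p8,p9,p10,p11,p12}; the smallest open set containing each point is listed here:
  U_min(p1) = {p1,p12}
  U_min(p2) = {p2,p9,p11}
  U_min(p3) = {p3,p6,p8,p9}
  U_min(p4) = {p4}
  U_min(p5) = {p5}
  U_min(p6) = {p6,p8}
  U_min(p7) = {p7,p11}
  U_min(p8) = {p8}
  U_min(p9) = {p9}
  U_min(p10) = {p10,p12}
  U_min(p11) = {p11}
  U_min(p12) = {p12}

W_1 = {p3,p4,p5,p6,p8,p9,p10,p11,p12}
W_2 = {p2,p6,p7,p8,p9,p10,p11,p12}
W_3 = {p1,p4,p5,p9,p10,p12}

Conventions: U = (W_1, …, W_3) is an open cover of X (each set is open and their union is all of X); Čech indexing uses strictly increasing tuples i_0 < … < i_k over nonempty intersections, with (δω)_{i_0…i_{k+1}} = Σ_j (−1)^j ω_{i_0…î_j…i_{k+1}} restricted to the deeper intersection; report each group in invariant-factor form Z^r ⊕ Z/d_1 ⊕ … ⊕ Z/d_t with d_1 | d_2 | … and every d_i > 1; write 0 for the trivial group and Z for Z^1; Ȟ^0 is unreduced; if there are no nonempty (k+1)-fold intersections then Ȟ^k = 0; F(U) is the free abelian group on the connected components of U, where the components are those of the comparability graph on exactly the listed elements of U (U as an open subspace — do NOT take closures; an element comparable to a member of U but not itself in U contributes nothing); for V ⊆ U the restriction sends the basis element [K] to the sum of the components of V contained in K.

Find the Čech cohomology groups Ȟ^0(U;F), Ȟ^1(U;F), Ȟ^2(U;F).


Ȟ^0 = Z^4, Ȟ^1 = 0, Ȟ^2 = 0

intersection data:
  W12={p6,p8,p9,p10,p11,p12} W13={p4,p5,p9,p10,p12} W23={p9,p10,p12}
  W123={p9,p10,p12}
components per intersection:
  W1: {p3,p6,p8,p9} {p4} {p5} {p10,p12} {p11}
  W2: {p2,p7,p9,p11} {p6,p8} {p10,p12}
  W3: {p1,p10,p12} {p4} {p5} {p9}
  W12: {p6,p8} {p9} {p10,p12} {p11}
  W13: {p4} {p5} {p9} {p10,p12}
  W23: {p9} {p10,p12}
  W123: {p9} {p10,p12}
C dims 12,10,2; δ0: rk 8, SNF 1^8; δ1: rk 2, SNF 1^2
Ȟ^0 = (12 − 8) − 0 = 4, so Ȟ^0 ≅ Z^4
Ȟ^1 = (10 − 2) − 8 = 0, so Ȟ^1 ≅ 0
Ȟ^2 = (2 − 0) − 2 = 0, so Ȟ^2 ≅ 0


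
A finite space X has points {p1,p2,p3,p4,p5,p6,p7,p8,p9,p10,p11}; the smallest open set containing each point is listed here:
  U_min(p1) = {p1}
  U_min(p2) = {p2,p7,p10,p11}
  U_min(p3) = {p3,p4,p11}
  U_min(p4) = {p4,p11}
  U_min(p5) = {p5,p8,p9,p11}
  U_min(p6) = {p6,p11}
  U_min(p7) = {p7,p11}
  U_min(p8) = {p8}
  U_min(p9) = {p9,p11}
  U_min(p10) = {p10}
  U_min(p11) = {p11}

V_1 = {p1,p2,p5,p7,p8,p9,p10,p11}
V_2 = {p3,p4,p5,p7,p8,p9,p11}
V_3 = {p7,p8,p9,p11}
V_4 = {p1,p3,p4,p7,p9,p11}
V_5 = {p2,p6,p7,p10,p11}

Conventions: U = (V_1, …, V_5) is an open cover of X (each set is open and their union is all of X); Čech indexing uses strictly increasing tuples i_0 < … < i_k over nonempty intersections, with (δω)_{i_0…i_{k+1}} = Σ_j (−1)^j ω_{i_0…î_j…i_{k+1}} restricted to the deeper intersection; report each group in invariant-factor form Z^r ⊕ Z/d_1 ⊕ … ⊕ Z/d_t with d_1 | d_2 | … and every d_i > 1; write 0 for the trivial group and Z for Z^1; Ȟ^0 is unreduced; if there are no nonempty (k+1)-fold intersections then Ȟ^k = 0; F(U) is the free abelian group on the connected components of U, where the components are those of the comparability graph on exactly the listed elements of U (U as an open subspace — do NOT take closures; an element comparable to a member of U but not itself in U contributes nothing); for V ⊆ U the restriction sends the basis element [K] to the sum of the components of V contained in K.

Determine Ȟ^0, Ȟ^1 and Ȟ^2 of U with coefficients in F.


Ȟ^0(U;F) ≅ Z^2, Ȟ^1(U;F) ≅ 0, Ȟ^2(U;F) ≅ 0

intersection data:
  V12={p5,p7,p8,p9,p11} V13={p7,p8,p9,p11} V14={p1,p7,p9,p11} V15={p2,p7,p10,p11} V23={p7,p8,p9,p11} V24={p3,p4,p7,p9,p11} V25={p7,p11} V34={p7,p9,p11} V35={p7,p11} V45={p7,p11}
  V123={p7,p8,p9,p11} V124={p7,p9,p11} V125={p7,p11} V134={p7,p9,p11} V135={p7,p11} V145={p7,p11} V234={p7,p9,p11} V235={p7,p11} V245={p7,p11} V345={p7,p11}
  V1234={p7,p9,p11} V1235={p7,p11} V1245={p7,p11} V1345={p7,p11} V2345={p7,p11}
  V12345={p7,p11}
components per intersection:
  V1: {p1} {p2,p5,p7,p8,p9,p10,p11}
  V2: {p3,p4,p5,p7,p8,p9,p11}
  V3: {p7,p9,p11} {p8}
  V4: {p1} {p3,p4,p7,p9,p11}
  V5: {p2,p6,p7,p10,p11}
  V12: {p5,p7,p8,p9,p11}
  V13: {p7,p9,p11} {p8}
  V14: {p1} {p7,p9,p11}
  V15: {p2,p7,p10,p11}
  V23: {p7,p9,p11} {p8}
  V24: {p3,p4,p7,p9,p11}
  V25: {p7,p11}
  V34: {p7,p9,p11}
  V35: {p7,p11}
  V45: {p7,p11}
  V123: {p7,p9,p11} {p8}
  V124: {p7,p9,p11}
  V125: {p7,p11}
  V134: {p7,p9,p11}
  V135: {p7,p11}
  V145: {p7,p11}
  V234: {p7,p9,p11}
  V235: {p7,p11}
  V245: {p7,p11}
  V345: {p7,p11}
  V1234: {p7,p9,p11}
  V1235: {p7,p11}
  V1245: {p7,p11}
  V1345: {p7,p11}
  V2345: {p7,p11}
  V12345: {p7,p11}
C dims 8,13,11,5; δ0: rk 6, SNF 1^6; δ1: rk 7, SNF 1^7; δ2: rk 4, SNF 1^4
Ȟ^0 = (8 − 6) − 0 = 2, so Ȟ^0 ≅ Z^2
Ȟ^1 = (13 − 7) − 6 = 0, so Ȟ^1 ≅ 0
Ȟ^2 = (11 − 4) − 7 = 0, so Ȟ^2 ≅ 0


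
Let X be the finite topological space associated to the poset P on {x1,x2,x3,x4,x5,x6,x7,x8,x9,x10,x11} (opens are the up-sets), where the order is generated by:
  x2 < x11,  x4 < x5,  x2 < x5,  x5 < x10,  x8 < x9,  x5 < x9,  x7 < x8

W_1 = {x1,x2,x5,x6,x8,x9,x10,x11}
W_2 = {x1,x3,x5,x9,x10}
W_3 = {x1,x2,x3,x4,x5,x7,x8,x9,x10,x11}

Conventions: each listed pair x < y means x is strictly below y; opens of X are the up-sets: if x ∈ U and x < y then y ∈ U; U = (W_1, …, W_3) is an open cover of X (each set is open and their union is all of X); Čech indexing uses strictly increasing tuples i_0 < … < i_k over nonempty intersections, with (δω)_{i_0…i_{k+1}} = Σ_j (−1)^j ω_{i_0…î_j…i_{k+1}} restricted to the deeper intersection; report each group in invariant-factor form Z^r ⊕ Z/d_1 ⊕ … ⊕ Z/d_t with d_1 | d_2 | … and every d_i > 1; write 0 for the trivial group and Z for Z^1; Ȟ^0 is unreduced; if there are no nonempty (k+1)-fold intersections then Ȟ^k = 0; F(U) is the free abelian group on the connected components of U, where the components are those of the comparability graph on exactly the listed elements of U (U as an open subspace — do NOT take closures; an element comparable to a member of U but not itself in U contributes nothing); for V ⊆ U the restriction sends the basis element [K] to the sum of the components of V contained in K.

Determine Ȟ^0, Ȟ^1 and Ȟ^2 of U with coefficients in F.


Ȟ^0 ≅ Z^4; Ȟ^1 ≅ 0; Ȟ^2 ≅ 0

intersection data:
  W12={x1,x5,x9,x10} W13={x1,x2,x5,x8,x9,x10,x11} W23={x1,x3,x5,x9,x10}
  W123={x1,x5,x9,x10}
components per intersection:
  W1: {x1} {x2,x5,x8,x9,x10,x11} {x6}
  W2: {x1} {x3} {x5,x9,x10}
  W3: {x1} {x2,x4,x5,x7,x8,x9,x10,x11} {x3}
  W12: {x1} {x5,x9,x10}
  W13: {x1} {x2,x5,x8,x9,x10,x11}
  W23: {x1} {x3} {x5,x9,x10}
  W123: {x1} {x5,x9,x10}
C dims 9,7,2; δ0: rk 5, SNF 1^5; δ1: rk 2, SNF 1^2
Ȟ^0 = (9 − 5) − 0 = 4, so Ȟ^0 ≅ Z^4
Ȟ^1 = (7 − 2) − 5 = 0, so Ȟ^1 ≅ 0
Ȟ^2 = (2 − 0) − 2 = 0, so Ȟ^2 ≅ 0


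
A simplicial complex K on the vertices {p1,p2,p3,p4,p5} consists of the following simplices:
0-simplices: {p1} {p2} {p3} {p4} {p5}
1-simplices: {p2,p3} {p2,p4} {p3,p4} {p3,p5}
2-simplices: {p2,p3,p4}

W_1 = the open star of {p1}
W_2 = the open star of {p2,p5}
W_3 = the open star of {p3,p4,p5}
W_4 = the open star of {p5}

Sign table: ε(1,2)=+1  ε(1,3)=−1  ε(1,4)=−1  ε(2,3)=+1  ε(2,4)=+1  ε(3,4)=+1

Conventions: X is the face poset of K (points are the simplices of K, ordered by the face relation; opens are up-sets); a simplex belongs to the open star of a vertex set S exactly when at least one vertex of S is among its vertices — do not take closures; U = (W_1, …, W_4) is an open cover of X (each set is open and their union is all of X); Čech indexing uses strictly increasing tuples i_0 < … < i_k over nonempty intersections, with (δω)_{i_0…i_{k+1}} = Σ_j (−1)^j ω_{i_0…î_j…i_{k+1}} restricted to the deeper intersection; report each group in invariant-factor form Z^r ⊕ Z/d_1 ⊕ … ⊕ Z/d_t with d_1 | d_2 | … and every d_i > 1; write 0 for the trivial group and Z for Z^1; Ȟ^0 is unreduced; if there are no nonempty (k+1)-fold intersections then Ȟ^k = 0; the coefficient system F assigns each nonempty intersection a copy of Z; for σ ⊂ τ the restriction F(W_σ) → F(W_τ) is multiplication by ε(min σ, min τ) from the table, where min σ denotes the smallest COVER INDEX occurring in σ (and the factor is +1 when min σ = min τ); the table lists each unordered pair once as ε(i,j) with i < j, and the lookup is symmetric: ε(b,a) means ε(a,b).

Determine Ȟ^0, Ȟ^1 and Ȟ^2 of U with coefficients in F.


Ȟ^0 ≅ Z^2, Ȟ^1 ≅ 0 and Ȟ^2 ≅ 0

intersection data:
  W1={{p1}} W2={{p2},{p5},{p2,p3},{p2,p4},{p3,p5},{p2,p3,p4}} W3={{p3},{p4},{p5},{p2,p3},{p2,p4},{p3,p4},{p3,p5},{p2,p3,p4}} W4={{p5},{p3,p5}}
  W23={{p5},{p2,p3},{p2,p4},{p3,p5},{p2,p3,p4}} W24={{p5},{p3,p5}} W34={{p5},{p3,p5}}
  W234={{p5},{p3,p5}}
C dims 4,3,1; δ0: rk 2, SNF 1^2; δ1: rk 1, SNF 1^1
Ȟ^0 = (4 − 2) − 0 = 2, so Ȟ^0 ≅ Z^2
Ȟ^1 = (3 − 1) − 2 = 0, so Ȟ^1 ≅ 0
Ȟ^2 = (1 − 0) − 1 = 0, so Ȟ^2 ≅ 0


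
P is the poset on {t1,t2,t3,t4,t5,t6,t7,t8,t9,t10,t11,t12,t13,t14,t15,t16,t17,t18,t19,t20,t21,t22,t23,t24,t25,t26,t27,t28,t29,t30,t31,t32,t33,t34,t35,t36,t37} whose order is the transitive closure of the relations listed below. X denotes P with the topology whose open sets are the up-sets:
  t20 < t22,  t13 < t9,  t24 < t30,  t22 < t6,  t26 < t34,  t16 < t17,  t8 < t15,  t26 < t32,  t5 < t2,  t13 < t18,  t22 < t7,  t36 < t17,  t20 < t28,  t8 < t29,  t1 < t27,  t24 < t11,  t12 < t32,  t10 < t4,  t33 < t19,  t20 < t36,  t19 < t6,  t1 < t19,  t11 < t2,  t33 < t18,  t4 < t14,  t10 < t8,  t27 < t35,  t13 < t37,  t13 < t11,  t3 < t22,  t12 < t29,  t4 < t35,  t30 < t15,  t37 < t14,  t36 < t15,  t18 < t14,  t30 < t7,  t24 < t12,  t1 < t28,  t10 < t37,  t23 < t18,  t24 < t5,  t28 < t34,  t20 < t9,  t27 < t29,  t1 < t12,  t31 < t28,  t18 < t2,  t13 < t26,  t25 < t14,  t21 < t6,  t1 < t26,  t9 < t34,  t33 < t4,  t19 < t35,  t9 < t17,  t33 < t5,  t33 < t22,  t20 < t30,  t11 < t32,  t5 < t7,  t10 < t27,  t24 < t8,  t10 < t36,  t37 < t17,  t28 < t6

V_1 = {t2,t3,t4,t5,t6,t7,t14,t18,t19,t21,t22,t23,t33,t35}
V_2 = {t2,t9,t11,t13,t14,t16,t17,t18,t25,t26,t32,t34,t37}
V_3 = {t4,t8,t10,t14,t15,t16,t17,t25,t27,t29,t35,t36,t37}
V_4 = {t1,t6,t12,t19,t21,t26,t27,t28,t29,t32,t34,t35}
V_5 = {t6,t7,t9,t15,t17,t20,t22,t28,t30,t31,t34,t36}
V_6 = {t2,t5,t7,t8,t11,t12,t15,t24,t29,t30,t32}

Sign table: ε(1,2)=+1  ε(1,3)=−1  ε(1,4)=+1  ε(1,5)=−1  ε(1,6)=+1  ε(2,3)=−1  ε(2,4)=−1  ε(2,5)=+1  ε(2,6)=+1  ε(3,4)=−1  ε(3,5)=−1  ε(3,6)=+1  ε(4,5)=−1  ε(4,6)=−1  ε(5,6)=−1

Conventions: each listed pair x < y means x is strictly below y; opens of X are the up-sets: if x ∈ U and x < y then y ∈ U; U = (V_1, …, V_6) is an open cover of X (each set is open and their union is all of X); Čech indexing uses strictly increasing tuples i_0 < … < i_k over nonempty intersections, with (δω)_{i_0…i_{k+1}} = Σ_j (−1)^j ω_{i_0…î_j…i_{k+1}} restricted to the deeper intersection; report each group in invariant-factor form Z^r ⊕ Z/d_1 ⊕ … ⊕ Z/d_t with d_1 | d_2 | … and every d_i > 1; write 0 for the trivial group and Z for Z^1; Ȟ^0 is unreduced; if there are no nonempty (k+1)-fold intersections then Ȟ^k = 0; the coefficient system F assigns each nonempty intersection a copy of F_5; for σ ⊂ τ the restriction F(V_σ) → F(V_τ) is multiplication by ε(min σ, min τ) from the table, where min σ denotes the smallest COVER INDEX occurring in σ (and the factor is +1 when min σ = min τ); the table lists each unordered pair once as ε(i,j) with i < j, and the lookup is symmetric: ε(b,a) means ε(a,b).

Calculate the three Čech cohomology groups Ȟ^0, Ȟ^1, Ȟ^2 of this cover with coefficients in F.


Ȟ^0 = 0; Ȟ^1 = 0; Ȟ^2 = Z/5

nonempty overlaps:
  V12={t2,t14,t18} V13={t4,t14,t35} V14={t6,t19,t21,t35} V15={t6,t7,t22} V16={t2,t5,t7} V23={t14,t16,t17,t25,t37} V24={t26,t32,t34} V25={t9,t17,t34} V26={t2,t11,t32} V34={t27,t29,t35} V35={t15,t17,t36} V36={t8,t15,t29} V45={t6,t28,t34} V46={t12,t29,t32} V56={t7,t15,t30}
  V123={t14} V126={t2} V134={t35} V145={t6} V156={t7} V235={t17} V245={t34} V246={t32} V346={t29} V356={t15}
C dims 6,15,10; δ0: rk_F5 6; δ1: rk_F5 9
degree 0: 6−6−0 = 0 → Ȟ^0 ≅ 0
degree 1: 15−9−6 = 0 → Ȟ^1 ≅ 0
degree 2: 10−0−9 = 1 → Ȟ^2 ≅ Z/5


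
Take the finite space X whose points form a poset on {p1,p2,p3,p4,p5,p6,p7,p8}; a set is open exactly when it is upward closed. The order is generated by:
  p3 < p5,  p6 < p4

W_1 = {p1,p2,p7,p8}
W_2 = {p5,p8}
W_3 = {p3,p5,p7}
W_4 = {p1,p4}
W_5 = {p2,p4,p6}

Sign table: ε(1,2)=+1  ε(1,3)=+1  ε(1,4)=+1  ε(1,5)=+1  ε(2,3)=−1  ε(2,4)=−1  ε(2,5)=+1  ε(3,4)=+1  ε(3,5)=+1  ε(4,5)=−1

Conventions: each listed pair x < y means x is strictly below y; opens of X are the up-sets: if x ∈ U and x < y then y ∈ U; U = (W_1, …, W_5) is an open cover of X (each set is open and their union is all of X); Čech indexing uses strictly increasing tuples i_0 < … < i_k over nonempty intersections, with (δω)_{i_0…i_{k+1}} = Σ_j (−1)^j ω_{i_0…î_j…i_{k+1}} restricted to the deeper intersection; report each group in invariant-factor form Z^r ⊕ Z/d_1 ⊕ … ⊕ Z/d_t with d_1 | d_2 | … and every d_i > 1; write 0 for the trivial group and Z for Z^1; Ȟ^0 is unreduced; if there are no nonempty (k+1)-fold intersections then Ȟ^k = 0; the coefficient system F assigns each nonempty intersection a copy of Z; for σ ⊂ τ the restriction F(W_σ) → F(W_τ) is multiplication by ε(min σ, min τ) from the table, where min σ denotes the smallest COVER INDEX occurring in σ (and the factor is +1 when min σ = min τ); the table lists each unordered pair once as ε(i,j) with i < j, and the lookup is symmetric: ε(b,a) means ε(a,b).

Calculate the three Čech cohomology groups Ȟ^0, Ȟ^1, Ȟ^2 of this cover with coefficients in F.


Ȟ^0(U;F) ≅ 0, Ȟ^1(U;F) ≅ Z ⊕ Z/2 and Ȟ^2(U;F) ≅ 0

nonempty overlaps:
  W12={p8} W13={p7} W14={p1} W15={p2} W23={p5} W45={p4}
C dims 5,6; δ0: rk 5, SNF 1^4·2
degree 0: 5−5−0 = 0 → Ȟ^0 ≅ 0
degree 1: 6−0−5 = 1 plus torsion [2] → Ȟ^1 ≅ Z ⊕ Z/2
degree 2: 0−0−0 = 0 → Ȟ^2 ≅ 0


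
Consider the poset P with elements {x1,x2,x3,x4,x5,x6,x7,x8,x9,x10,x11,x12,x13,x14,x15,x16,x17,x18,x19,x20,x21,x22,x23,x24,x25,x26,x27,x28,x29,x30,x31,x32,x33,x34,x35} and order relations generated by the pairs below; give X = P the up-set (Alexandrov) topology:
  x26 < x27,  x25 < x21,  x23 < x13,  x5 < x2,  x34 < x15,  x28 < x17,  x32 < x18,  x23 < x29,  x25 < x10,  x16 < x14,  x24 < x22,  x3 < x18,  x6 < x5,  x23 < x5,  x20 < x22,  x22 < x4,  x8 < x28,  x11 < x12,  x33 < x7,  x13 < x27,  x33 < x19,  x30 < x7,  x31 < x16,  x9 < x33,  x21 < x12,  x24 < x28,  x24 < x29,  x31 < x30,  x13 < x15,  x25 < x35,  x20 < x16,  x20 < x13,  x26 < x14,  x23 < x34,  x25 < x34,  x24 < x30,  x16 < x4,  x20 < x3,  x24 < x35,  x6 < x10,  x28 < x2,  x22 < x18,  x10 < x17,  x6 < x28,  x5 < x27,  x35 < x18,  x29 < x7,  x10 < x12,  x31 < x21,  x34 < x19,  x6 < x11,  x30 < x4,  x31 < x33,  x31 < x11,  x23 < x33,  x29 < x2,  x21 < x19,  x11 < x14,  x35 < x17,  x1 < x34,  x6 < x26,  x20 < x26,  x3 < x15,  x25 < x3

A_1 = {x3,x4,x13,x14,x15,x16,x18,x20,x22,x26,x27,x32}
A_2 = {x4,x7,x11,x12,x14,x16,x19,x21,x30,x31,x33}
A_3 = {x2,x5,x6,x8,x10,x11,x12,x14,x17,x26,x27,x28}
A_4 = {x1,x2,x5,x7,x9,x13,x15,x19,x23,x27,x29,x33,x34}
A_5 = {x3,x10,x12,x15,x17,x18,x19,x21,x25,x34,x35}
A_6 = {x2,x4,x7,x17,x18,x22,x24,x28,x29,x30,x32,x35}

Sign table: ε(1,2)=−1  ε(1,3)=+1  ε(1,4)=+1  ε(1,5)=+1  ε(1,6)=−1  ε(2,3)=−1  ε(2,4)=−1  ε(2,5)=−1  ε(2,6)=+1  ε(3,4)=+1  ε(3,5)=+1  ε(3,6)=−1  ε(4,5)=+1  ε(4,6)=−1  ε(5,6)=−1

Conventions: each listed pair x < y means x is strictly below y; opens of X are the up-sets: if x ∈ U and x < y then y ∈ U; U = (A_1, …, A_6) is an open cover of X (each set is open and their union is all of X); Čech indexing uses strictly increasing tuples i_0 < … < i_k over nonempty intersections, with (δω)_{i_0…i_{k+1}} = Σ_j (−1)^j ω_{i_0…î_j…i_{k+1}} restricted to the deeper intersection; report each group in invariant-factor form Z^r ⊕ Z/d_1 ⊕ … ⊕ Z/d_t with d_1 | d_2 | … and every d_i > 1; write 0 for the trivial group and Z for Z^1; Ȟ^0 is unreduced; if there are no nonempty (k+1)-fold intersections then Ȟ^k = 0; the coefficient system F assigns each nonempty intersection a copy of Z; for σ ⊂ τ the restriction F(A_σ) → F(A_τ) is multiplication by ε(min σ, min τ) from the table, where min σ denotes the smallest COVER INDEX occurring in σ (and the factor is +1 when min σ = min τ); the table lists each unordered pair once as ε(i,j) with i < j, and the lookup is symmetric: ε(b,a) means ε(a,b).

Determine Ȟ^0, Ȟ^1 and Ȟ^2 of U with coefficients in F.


Ȟ^0(U;F) ≅ Z,  Ȟ^1(U;F) ≅ 0,  Ȟ^2(U;F) ≅ Z/2

nerve of the cover:
  A12={x4,x14,x16} A13={x14,x26,x27} A14={x13,x15,x27} A15={x3,x15,x18} A16={x4,x18,x22,x32} A23={x11,x12,x14} A24={x7,x19,x33} A25={x12,x19,x21} A26={x4,x7,x30} A34={x2,x5,x27} A35={x10,x12,x17} A36={x2,x17,x28} A45={x15,x19,x34} A46={x2,x7,x29} A56={x17,x18,x35}
  A123={x14} A126={x4} A134={x27} A145={x15} A156={x18} A235={x12} A245={x19} A246={x7} A346={x2} A356={x17}
C dims 6,15,10; δ0: rk 5, SNF 1^5; δ1: rk 10, SNF 1^9·2
Ȟ^0 = (6 − 5) − 0 = 1, so Ȟ^0 ≅ Z
Ȟ^1 = (15 − 10) − 5 = 0, so Ȟ^1 ≅ 0
Ȟ^2 = (10 − 0) − 10 = 0 plus torsion [2], so Ȟ^2 ≅ Z/2


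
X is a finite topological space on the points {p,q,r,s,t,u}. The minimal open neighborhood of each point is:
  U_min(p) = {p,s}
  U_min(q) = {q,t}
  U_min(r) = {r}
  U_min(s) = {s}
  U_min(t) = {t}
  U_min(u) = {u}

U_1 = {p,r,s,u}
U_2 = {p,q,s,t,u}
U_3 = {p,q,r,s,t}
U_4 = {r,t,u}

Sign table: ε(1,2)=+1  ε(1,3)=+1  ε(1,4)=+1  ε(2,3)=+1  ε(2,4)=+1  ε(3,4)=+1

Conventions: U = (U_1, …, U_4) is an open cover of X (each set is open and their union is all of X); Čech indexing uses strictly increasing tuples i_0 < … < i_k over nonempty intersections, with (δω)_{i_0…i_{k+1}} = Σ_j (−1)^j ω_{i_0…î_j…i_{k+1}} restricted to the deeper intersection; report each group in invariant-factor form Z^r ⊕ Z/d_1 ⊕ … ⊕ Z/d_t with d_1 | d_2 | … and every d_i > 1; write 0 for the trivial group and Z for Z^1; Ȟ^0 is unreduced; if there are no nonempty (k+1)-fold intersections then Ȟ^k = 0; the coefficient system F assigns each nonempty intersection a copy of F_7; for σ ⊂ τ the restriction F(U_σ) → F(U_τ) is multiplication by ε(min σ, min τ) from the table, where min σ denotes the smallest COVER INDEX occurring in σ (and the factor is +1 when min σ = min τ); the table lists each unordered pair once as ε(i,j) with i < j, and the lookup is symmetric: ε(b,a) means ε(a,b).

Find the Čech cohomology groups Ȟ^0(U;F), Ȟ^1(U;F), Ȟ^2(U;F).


Ȟ^0 ≅ Z/7; Ȟ^1 ≅ 0; Ȟ^2 ≅ Z/7

nerve of the cover:
  U12={p,s,u} U13={p,r,s} U14={r,u} U23={p,q,s,t} U24={t,u} U34={r,t}
  U123={p,s} U124={u} U134={r} U234={t}
C dims 4,6,4; δ0: rk_F7 3; δ1: rk_F7 3
Ȟ^0 = (4 − 3) − 0 = 1, so Ȟ^0 ≅ Z/7
Ȟ^1 = (6 − 3) − 3 = 0, so Ȟ^1 ≅ 0
Ȟ^2 = (4 − 0) − 3 = 1, so Ȟ^2 ≅ Z/7


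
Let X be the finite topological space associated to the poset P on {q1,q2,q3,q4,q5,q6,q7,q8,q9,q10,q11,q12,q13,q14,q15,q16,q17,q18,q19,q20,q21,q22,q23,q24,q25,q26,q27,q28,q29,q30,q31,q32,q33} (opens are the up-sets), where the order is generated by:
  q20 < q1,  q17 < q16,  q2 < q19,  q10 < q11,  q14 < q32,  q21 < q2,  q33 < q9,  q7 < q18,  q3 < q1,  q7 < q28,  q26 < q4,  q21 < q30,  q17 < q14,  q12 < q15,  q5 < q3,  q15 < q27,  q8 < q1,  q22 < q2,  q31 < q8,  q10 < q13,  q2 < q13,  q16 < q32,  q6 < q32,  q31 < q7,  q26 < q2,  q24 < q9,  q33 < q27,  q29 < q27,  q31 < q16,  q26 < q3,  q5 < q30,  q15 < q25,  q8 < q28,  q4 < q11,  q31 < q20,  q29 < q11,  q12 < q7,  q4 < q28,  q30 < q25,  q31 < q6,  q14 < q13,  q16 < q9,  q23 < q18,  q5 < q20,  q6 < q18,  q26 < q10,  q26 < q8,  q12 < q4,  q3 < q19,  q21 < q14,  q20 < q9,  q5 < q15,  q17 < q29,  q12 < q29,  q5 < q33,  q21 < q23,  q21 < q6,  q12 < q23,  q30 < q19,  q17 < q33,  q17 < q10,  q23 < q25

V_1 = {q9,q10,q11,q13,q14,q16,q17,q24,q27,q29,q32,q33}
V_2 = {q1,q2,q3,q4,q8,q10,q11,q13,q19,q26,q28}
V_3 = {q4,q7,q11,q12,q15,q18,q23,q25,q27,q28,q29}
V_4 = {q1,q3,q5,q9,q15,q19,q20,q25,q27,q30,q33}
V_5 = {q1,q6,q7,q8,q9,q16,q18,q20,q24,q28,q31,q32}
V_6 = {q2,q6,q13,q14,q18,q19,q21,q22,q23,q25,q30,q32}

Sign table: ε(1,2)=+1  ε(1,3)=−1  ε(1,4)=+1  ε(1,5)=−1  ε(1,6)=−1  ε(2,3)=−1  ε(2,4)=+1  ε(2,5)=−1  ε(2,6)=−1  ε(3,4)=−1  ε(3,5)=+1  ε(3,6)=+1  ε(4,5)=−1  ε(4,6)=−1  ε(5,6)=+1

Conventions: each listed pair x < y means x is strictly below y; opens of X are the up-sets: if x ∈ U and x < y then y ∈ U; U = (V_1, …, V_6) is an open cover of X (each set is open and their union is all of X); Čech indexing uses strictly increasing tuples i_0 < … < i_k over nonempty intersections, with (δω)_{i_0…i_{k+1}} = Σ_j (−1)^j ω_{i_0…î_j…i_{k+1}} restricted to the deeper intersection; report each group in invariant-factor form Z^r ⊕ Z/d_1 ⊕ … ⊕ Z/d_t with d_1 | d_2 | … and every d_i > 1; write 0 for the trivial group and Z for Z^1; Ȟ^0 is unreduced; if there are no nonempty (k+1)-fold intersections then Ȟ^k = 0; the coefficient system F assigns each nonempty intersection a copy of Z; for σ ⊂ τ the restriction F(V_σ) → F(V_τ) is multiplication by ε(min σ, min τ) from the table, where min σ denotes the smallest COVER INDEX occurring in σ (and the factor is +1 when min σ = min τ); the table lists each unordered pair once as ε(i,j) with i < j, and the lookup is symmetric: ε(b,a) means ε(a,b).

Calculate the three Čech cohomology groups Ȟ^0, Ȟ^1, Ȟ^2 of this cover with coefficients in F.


Ȟ^0 = Z, Ȟ^1 = 0 and Ȟ^2 = Z/2

nonempty overlaps:
  V12={q10,q11,q13} V13={q11,q27,q29} V14={q9,q27,q33} V15={q9,q16,q24,q32} V16={q13,q14,q32} V23={q4,q11,q28} V24={q1,q3,q19} V25={q1,q8,q28} V26={q2,q13,q19} V34={q15,q25,q27} V35={q7,q18,q28} V36={q18,q23,q25} V45={q1,q9,q20} V46={q19,q25,q30} V56={q6,q18,q32}
  V123={q11} V126={q13} V134={q27} V145={q9} V156={q32} V235={q28} V245={q1} V246={q19} V346={q25} V356={q18}
C dims 6,15,10; δ0: rk 5, SNF 1^5; δ1: rk 10, SNF 1^9·2
degree 0: 6−5−0 = 1 → Ȟ^0 ≅ Z
degree 1: 15−10−5 = 0 → Ȟ^1 ≅ 0
degree 2: 10−0−10 = 0 plus torsion [2] → Ȟ^2 ≅ Z/2


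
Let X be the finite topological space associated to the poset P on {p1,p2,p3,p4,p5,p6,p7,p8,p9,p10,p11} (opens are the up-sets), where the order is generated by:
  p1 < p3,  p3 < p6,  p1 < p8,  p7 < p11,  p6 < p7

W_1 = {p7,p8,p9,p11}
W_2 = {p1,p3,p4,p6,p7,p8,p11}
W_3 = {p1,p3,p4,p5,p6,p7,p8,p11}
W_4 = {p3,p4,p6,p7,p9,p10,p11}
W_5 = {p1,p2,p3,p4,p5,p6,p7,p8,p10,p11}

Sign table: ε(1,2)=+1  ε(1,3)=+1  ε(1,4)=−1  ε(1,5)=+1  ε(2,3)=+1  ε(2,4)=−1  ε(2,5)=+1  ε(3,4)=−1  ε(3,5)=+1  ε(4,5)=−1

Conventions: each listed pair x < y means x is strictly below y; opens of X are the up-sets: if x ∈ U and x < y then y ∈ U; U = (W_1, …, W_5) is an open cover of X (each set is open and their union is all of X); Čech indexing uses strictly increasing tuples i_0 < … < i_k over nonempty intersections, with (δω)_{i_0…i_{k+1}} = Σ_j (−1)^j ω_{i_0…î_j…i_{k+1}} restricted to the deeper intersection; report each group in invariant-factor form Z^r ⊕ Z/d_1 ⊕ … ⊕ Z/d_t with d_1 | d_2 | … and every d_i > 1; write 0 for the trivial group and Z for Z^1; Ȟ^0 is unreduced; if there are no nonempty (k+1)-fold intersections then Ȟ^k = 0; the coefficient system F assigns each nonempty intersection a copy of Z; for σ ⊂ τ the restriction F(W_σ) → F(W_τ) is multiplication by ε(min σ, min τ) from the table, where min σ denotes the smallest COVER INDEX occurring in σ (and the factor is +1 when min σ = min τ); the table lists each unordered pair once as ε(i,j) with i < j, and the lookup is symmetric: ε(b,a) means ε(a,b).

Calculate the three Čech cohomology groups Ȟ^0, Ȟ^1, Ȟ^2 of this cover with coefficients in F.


intersection data:
  W12={p7,p8,p11} W13={p7,p8,p11} W14={p7,p9,p11} W15={p7,p8,p11} W23={p1,p3,p4,p6,p7,p8,p11} W24={p3,p4,p6,p7,p11} W25={p1,p3,p4,p6,p7,p8,p11} W34={p3,p4,p6,p7,p11} W35={p1,p3,p4,p5,p6,p7,p8,p11} W45={p3,p4,p6,p7,p10,p11}
  W123={p7,p8,p11} W124={p7,p11} W125={p7,p8,p11} W134={p7,p11} W135={p7,p8,p11} W145={p7,p11} W234={p3,p4,p6,p7,p11} W235={p1,p3,p4,p6,p7,p8,p11} W245={p3,p4,p6,p7,p11} W345={p3,p4,p6,p7,p11}
  W1234={p7,p11} W1235={p7,p8,p11} W1245={p7,p11} W1345={p7,p11} W2345={p3,p4,p6,p7,p11}
  W12345={p7,p11}
C dims 5,10,10,5; δ0: rk 4, SNF 1^4; δ1: rk 6, SNF 1^6; δ2: rk 4, SNF 1^4
Ȟ^0 = (5 − 4) − 0 = 1, so Ȟ^0 ≅ Z
Ȟ^1 = (10 − 6) − 4 = 0, so Ȟ^1 ≅ 0
Ȟ^2 = (10 − 4) − 6 = 0, so Ȟ^2 ≅ 0

Ȟ^0 = Z; Ȟ^1 = 0; Ȟ^2 = 0


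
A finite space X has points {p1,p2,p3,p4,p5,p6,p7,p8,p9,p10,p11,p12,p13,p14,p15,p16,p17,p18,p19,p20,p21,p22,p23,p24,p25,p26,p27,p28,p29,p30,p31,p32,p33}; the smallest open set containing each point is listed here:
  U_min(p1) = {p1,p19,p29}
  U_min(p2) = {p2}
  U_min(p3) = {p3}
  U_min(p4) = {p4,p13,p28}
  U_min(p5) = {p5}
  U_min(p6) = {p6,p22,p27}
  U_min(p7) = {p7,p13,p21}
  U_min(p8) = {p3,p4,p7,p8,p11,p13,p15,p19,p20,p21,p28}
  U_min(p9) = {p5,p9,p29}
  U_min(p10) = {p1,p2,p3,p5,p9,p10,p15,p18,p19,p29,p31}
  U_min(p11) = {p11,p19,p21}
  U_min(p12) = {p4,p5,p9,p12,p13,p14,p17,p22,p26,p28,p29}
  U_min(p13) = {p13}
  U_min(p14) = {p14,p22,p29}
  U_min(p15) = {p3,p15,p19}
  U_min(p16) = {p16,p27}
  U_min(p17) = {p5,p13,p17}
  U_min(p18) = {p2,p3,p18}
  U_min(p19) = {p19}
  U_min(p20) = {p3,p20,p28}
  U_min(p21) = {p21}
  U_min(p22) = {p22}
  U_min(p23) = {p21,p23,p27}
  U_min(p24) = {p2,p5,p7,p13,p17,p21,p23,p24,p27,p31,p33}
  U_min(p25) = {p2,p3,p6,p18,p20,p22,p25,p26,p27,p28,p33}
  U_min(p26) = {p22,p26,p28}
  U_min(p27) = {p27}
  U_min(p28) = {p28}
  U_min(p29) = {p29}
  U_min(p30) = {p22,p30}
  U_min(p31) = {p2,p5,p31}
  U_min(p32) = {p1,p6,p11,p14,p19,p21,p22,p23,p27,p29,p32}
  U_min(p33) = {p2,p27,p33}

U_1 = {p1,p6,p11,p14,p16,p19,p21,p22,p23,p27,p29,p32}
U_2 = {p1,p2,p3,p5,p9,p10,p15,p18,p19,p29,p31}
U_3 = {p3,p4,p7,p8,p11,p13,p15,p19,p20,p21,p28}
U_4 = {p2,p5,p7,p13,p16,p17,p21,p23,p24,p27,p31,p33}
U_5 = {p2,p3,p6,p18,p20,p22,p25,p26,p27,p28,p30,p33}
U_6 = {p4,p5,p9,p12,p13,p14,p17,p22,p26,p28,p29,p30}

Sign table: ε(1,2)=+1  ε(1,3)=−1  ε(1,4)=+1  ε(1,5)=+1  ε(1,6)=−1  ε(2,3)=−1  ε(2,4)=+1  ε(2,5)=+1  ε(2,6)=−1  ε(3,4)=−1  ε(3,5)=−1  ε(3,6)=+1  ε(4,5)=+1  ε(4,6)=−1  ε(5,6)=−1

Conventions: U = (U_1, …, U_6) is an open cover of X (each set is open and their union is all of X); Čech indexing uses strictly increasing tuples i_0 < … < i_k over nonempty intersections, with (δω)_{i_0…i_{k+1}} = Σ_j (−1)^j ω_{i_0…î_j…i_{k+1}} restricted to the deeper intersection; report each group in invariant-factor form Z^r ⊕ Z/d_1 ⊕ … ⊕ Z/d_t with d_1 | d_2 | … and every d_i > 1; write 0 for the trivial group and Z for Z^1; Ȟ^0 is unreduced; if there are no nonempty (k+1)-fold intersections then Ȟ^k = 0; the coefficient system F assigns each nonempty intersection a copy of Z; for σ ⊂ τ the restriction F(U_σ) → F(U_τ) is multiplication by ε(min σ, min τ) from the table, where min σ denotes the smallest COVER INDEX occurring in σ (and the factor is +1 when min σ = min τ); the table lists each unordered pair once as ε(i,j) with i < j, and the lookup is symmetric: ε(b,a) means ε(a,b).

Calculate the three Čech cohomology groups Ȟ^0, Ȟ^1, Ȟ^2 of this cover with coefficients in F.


Ȟ^0 = Z,  Ȟ^1 = 0,  Ȟ^2 = Z/2

cover nerve:
  U12={p1,p19,p29} U13={p11,p19,p21} U14={p16,p21,p23,p27} U15={p6,p22,p27} U16={p14,p22,p29} U23={p3,p15,p19} U24={p2,p5,p31} U25={p2,p3,p18} U26={p5,p9,p29} U34={p7,p13,p21} U35={p3,p20,p28} U36={p4,p13,p28} U45={p2,p27,p33} U46={p5,p13,p17} U56={p22,p26,p28,p30}
  U123={p19} U126={p29} U134={p21} U145={p27} U156={p22} U235={p3} U245={p2} U246={p5} U346={p13} U356={p28}
C dims 6,15,10; δ0: rk 5, SNF 1^5; δ1: rk 10, SNF 1^9·2
Ȟ^0: (6−5)−0=1 ⇒ Z
Ȟ^1: (15−10)−5=0 ⇒ 0
Ȟ^2: (10−0)−10=0 plus torsion [2] ⇒ Z/2
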